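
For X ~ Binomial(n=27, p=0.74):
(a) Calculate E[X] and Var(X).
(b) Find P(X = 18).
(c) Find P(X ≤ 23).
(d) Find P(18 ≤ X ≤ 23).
(a) E[X] = 19.9800, Var(X) = 5.1948
(b) P(X = 18) = 0.112670
(c) P(X ≤ 23) = 0.946768
(d) P(18 ≤ X ≤ 23) = 0.807711

We have X ~ Binomial(n=27, p=0.74).

(a) Moments:
E[X] = 19.9800
Var(X) = 5.1948
σ = √Var(X) = 2.2792

(b) Point probability using PMF:
P(X = 18) = 0.112670

(c) Cumulative probability using CDF:
P(X ≤ 23) = F(23) = 0.946768

(d) Range probability:
P(18 ≤ X ≤ 23) = P(X ≤ 23) - P(X ≤ 17)
                   = F(23) - F(17)
                   = 0.946768 - 0.139056
                   = 0.807711

This means approximately 80.8% of outcomes fall in the interval [18, 23].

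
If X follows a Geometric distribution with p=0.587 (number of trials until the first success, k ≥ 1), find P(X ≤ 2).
0.829431

We have X ~ Geometric(p=0.587) (number of trials until the first success, k ≥ 1).

The CDF gives us P(X ≤ k).

Using the CDF:
P(X ≤ 2) = 0.829431

This means there's approximately a 82.9% chance that X is at most 2.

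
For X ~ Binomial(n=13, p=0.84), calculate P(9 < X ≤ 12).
0.754946

We have X ~ Binomial(n=13, p=0.84).

To find P(9 < X ≤ 12), we use:
P(9 < X ≤ 12) = P(X ≤ 12) - P(X ≤ 9)
                 = F(12) - F(9)
                 = 0.896335 - 0.141389
                 = 0.754946

So there's approximately a 75.5% chance that X falls in this range.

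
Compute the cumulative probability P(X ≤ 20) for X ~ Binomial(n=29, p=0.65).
0.735451

We have X ~ Binomial(n=29, p=0.65).

The CDF gives us P(X ≤ k).

Using the CDF:
P(X ≤ 20) = 0.735451

This means there's approximately a 73.5% chance that X is at most 20.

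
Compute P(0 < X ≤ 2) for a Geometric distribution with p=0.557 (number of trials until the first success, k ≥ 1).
0.803751

We have X ~ Geometric(p=0.557) (number of trials until the first success, k ≥ 1).

To find P(0 < X ≤ 2), we use:
P(0 < X ≤ 2) = P(X ≤ 2) - P(X ≤ 0)
                 = F(2) - F(0)
                 = 0.803751 - 0.000000
                 = 0.803751

So there's approximately a 80.4% chance that X falls in this range.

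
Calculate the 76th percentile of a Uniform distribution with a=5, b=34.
27.0400

We have X ~ Uniform(a=5, b=34).

We want to find x such that P(X ≤ x) = 0.76.

This is the 76th percentile, which means 76% of values fall below this point.

Using the inverse CDF (quantile function):
x = F⁻¹(0.76) = 27.0400

Verification: P(X ≤ 27.0400) = 0.76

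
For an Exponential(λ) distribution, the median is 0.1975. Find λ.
λ = 3.5096

For X ~ Exponential(λ), the CDF is F(x) = 1 - e^(-λx).
The median m satisfies F(m) = 0.5:
1 - e^(-λm) = 0.5
e^(-λm) = 0.5
λm = ln(2)
m = ln(2) / λ

Given m = 0.1975:
λ = ln(2) / 0.1975 = 0.693147 / 0.1975 = 3.5096

Verification: ln(2) / 3.5096 = 0.1975 ✓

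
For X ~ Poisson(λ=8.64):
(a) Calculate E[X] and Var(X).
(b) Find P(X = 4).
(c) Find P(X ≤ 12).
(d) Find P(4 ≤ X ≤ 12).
(a) E[X] = 8.6400, Var(X) = 8.6400
(b) P(X = 4) = 0.041071
(c) P(X ≤ 12) = 0.900380
(d) P(4 ≤ X ≤ 12) = 0.873058

We have X ~ Poisson(λ=8.64).

(a) Moments:
E[X] = 8.6400
Var(X) = 8.6400
σ = √Var(X) = 2.9394

(b) Point probability using PMF:
P(X = 4) = 0.041071

(c) Cumulative probability using CDF:
P(X ≤ 12) = F(12) = 0.900380

(d) Range probability:
P(4 ≤ X ≤ 12) = P(X ≤ 12) - P(X ≤ 3)
                   = F(12) - F(3)
                   = 0.900380 - 0.027322
                   = 0.873058

This means approximately 87.3% of outcomes fall in the interval [4, 12].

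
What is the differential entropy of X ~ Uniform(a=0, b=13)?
2.5649 nats

We have X ~ Uniform(a=0, b=13).

The differential entropy measures the uncertainty or information content of the distribution.

For a Uniform distribution with a=0, b=13:
h(X) = 2.5649 nats

(In bits, this would be 3.7004 bits.)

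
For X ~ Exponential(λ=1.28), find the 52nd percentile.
0.5734

We have X ~ Exponential(λ=1.28).

We want to find x such that P(X ≤ x) = 0.52.

This is the 52nd percentile, which means 52% of values fall below this point.

Using the inverse CDF (quantile function):
x = F⁻¹(0.52) = 0.5734

Verification: P(X ≤ 0.5734) = 0.52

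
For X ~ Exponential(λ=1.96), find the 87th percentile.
1.0409

We have X ~ Exponential(λ=1.96).

We want to find x such that P(X ≤ x) = 0.87.

This is the 87th percentile, which means 87% of values fall below this point.

Using the inverse CDF (quantile function):
x = F⁻¹(0.87) = 1.0409

Verification: P(X ≤ 1.0409) = 0.87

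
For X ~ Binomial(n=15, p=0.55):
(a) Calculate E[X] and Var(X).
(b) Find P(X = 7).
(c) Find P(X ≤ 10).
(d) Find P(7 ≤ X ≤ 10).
(a) E[X] = 8.2500, Var(X) = 3.7125
(b) P(X = 7) = 0.164736
(c) P(X ≤ 10) = 0.879601
(d) P(7 ≤ X ≤ 10) = 0.697840

We have X ~ Binomial(n=15, p=0.55).

(a) Moments:
E[X] = 8.2500
Var(X) = 3.7125
σ = √Var(X) = 1.9268

(b) Point probability using PMF:
P(X = 7) = 0.164736

(c) Cumulative probability using CDF:
P(X ≤ 10) = F(10) = 0.879601

(d) Range probability:
P(7 ≤ X ≤ 10) = P(X ≤ 10) - P(X ≤ 6)
                   = F(10) - F(6)
                   = 0.879601 - 0.181760
                   = 0.697840

This means approximately 69.8% of outcomes fall in the interval [7, 10].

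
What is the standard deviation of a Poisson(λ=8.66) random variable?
2.9428

We have X ~ Poisson(λ=8.66).

For a Poisson distribution with λ=8.66:
σ = √Var(X) = 2.9428

The standard deviation is the square root of the variance.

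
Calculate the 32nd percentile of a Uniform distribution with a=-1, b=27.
7.9600

We have X ~ Uniform(a=-1, b=27).

We want to find x such that P(X ≤ x) = 0.32.

This is the 32nd percentile, which means 32% of values fall below this point.

Using the inverse CDF (quantile function):
x = F⁻¹(0.32) = 7.9600

Verification: P(X ≤ 7.9600) = 0.32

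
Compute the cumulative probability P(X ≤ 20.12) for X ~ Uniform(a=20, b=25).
0.024000

We have X ~ Uniform(a=20, b=25).

The CDF gives us P(X ≤ k).

Using the CDF:
P(X ≤ 20.12) = 0.024000

This means there's approximately a 2.4% chance that X is at most 20.12.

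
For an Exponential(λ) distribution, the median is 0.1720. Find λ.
λ = 4.0299

For X ~ Exponential(λ), the CDF is F(x) = 1 - e^(-λx).
The median m satisfies F(m) = 0.5:
1 - e^(-λm) = 0.5
e^(-λm) = 0.5
λm = ln(2)
m = ln(2) / λ

Given m = 0.1720:
λ = ln(2) / 0.1720 = 0.693147 / 0.1720 = 4.0299

Verification: ln(2) / 4.0299 = 0.1720 ✓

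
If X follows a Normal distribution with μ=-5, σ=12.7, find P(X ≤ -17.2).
0.168369

We have X ~ Normal(μ=-5, σ=12.7).

The CDF gives us P(X ≤ k).

Using the CDF:
P(X ≤ -17.2) = 0.168369

This means there's approximately a 16.8% chance that X is at most -17.2.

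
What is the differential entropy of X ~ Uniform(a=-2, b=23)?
3.2189 nats

We have X ~ Uniform(a=-2, b=23).

The differential entropy measures the uncertainty or information content of the distribution.

For a Uniform distribution with a=-2, b=23:
h(X) = 3.2189 nats

(In bits, this would be 4.6439 bits.)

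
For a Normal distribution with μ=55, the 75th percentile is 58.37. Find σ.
σ = 4.9964

For X ~ Normal(μ, σ), the p-th percentile satisfies x = μ + z_p × σ,
where z_p = Φ⁻¹(p) is the standard normal quantile.

Step 1: z_{0.75} = Φ⁻¹(0.75) = 0.6745

Step 2: Solve for σ:
58.37 = 55 + 0.6745 × σ
σ = (58.37 - 55) / 0.6745
σ = 3.37 / 0.6745
σ = 4.9964

Verification: μ + z × σ = 55 + 0.6745 × 4.9964 = 58.37 ✓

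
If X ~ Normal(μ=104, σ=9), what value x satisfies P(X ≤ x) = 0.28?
98.7544

We have X ~ Normal(μ=104, σ=9).

We want to find x such that P(X ≤ x) = 0.28.

This is the 28th percentile, which means 28% of values fall below this point.

Using the inverse CDF (quantile function):
x = F⁻¹(0.28) = 98.7544

Verification: P(X ≤ 98.7544) = 0.28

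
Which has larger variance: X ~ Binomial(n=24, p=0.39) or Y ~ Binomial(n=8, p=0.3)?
X has larger variance (5.7096 > 1.6800)

Compute the variance for each distribution:

X ~ Binomial(n=24, p=0.39):
Var(X) = 5.7096

Y ~ Binomial(n=8, p=0.3):
Var(Y) = 1.6800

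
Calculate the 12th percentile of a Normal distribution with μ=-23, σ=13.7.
-39.0973

We have X ~ Normal(μ=-23, σ=13.7).

We want to find x such that P(X ≤ x) = 0.12.

This is the 12th percentile, which means 12% of values fall below this point.

Using the inverse CDF (quantile function):
x = F⁻¹(0.12) = -39.0973

Verification: P(X ≤ -39.0973) = 0.12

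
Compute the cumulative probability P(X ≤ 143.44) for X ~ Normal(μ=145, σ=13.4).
0.453661

We have X ~ Normal(μ=145, σ=13.4).

The CDF gives us P(X ≤ k).

Using the CDF:
P(X ≤ 143.44) = 0.453661

This means there's approximately a 45.4% chance that X is at most 143.44.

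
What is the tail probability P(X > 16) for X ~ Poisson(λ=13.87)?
0.232936

We have X ~ Poisson(λ=13.87).

P(X > 16) = 1 - P(X ≤ 16)
                = 1 - F(16)
                = 1 - 0.767064
                = 0.232936

So there's approximately a 23.3% chance that X exceeds 16.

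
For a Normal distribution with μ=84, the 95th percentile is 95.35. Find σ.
σ = 6.9003

For X ~ Normal(μ, σ), the p-th percentile satisfies x = μ + z_p × σ,
where z_p = Φ⁻¹(p) is the standard normal quantile.

Step 1: z_{0.95} = Φ⁻¹(0.95) = 1.6449

Step 2: Solve for σ:
95.35 = 84 + 1.6449 × σ
σ = (95.35 - 84) / 1.6449
σ = 11.35 / 1.6449
σ = 6.9003

Verification: μ + z × σ = 84 + 1.6449 × 6.9003 = 95.35 ✓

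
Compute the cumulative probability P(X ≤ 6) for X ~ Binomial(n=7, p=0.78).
0.824344

We have X ~ Binomial(n=7, p=0.78).

The CDF gives us P(X ≤ k).

Using the CDF:
P(X ≤ 6) = 0.824344

This means there's approximately a 82.4% chance that X is at most 6.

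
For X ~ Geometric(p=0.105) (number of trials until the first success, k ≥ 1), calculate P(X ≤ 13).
0.763572

We have X ~ Geometric(p=0.105) (number of trials until the first success, k ≥ 1).

The CDF gives us P(X ≤ k).

Using the CDF:
P(X ≤ 13) = 0.763572

This means there's approximately a 76.4% chance that X is at most 13.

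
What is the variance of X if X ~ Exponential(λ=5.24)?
0.0364

We have X ~ Exponential(λ=5.24).

For an Exponential distribution with λ=5.24:
Var(X) = 0.0364

The variance measures the spread of the distribution around the mean.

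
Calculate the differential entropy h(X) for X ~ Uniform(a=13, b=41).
3.3322 nats

We have X ~ Uniform(a=13, b=41).

The differential entropy measures the uncertainty or information content of the distribution.

For a Uniform distribution with a=13, b=41:
h(X) = 3.3322 nats

(In bits, this would be 4.8074 bits.)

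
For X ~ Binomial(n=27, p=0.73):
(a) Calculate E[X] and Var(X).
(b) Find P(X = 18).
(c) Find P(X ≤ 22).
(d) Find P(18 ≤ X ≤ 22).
(a) E[X] = 19.7100, Var(X) = 5.3217
(b) P(X = 18) = 0.123869
(c) P(X ≤ 22) = 0.890751
(d) P(18 ≤ X ≤ 22) = 0.722710

We have X ~ Binomial(n=27, p=0.73).

(a) Moments:
E[X] = 19.7100
Var(X) = 5.3217
σ = √Var(X) = 2.3069

(b) Point probability using PMF:
P(X = 18) = 0.123869

(c) Cumulative probability using CDF:
P(X ≤ 22) = F(22) = 0.890751

(d) Range probability:
P(18 ≤ X ≤ 22) = P(X ≤ 22) - P(X ≤ 17)
                   = F(22) - F(17)
                   = 0.890751 - 0.168041
                   = 0.722710

This means approximately 72.3% of outcomes fall in the interval [18, 22].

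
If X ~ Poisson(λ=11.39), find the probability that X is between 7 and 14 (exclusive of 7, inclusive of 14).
0.704451

We have X ~ Poisson(λ=11.39).

To find P(7 < X ≤ 14), we use:
P(7 < X ≤ 14) = P(X ≤ 14) - P(X ≤ 7)
                 = F(14) - F(7)
                 = 0.824195 - 0.119743
                 = 0.704451

So there's approximately a 70.4% chance that X falls in this range.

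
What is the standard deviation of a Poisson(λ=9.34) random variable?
3.0561

We have X ~ Poisson(λ=9.34).

For a Poisson distribution with λ=9.34:
σ = √Var(X) = 3.0561

The standard deviation is the square root of the variance.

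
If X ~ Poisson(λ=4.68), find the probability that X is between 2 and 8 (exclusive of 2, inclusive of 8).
0.796490

We have X ~ Poisson(λ=4.68).

To find P(2 < X ≤ 8), we use:
P(2 < X ≤ 8) = P(X ≤ 8) - P(X ≤ 2)
                 = F(8) - F(2)
                 = 0.950811 - 0.154321
                 = 0.796490

So there's approximately a 79.6% chance that X falls in this range.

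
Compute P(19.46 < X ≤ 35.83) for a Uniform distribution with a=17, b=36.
0.861579

We have X ~ Uniform(a=17, b=36).

To find P(19.46 < X ≤ 35.83), we use:
P(19.46 < X ≤ 35.83) = P(X ≤ 35.83) - P(X ≤ 19.46)
                 = F(35.83) - F(19.46)
                 = 0.991053 - 0.129474
                 = 0.861579

So there's approximately a 86.2% chance that X falls in this range.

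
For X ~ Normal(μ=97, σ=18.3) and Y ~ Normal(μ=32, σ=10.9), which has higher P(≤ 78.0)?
Y has higher probability (P(Y ≤ 78.0) = 1.0000 > P(X ≤ 78.0) = 0.1496)

Compute P(≤ 78.0) for each distribution:

X ~ Normal(μ=97, σ=18.3):
P(X ≤ 78.0) = 0.1496

Y ~ Normal(μ=32, σ=10.9):
P(Y ≤ 78.0) = 1.0000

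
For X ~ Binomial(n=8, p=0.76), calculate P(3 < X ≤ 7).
0.865742

We have X ~ Binomial(n=8, p=0.76).

To find P(3 < X ≤ 7), we use:
P(3 < X ≤ 7) = P(X ≤ 7) - P(X ≤ 3)
                 = F(7) - F(3)
                 = 0.888697 - 0.022955
                 = 0.865742

So there's approximately a 86.6% chance that X falls in this range.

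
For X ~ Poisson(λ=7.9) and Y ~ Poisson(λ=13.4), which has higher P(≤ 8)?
X has higher probability (P(X ≤ 8) = 0.6065 > P(Y ≤ 8) = 0.0828)

Compute P(≤ 8) for each distribution:

X ~ Poisson(λ=7.9):
P(X ≤ 8) = 0.6065

Y ~ Poisson(λ=13.4):
P(Y ≤ 8) = 0.0828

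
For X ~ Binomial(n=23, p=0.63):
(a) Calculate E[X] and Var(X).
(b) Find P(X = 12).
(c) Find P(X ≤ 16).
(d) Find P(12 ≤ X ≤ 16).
(a) E[X] = 14.4900, Var(X) = 5.3613
(b) P(X = 12) = 0.094039
(c) P(X ≤ 16) = 0.805761
(d) P(12 ≤ X ≤ 16) = 0.705969

We have X ~ Binomial(n=23, p=0.63).

(a) Moments:
E[X] = 14.4900
Var(X) = 5.3613
σ = √Var(X) = 2.3154

(b) Point probability using PMF:
P(X = 12) = 0.094039

(c) Cumulative probability using CDF:
P(X ≤ 16) = F(16) = 0.805761

(d) Range probability:
P(12 ≤ X ≤ 16) = P(X ≤ 16) - P(X ≤ 11)
                   = F(16) - F(11)
                   = 0.805761 - 0.099792
                   = 0.705969

This means approximately 70.6% of outcomes fall in the interval [12, 16].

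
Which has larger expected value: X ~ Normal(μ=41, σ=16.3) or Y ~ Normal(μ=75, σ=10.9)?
Y has larger mean (75.0000 > 41.0000)

Compute the expected value for each distribution:

X ~ Normal(μ=41, σ=16.3):
E[X] = 41.0000

Y ~ Normal(μ=75, σ=10.9):
E[Y] = 75.0000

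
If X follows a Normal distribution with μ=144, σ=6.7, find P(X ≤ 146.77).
0.660355

We have X ~ Normal(μ=144, σ=6.7).

The CDF gives us P(X ≤ k).

Using the CDF:
P(X ≤ 146.77) = 0.660355

This means there's approximately a 66.0% chance that X is at most 146.77.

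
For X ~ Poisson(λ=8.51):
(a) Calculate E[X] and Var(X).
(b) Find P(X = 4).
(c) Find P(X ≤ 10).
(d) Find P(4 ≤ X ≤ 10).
(a) E[X] = 8.5100, Var(X) = 8.5100
(b) P(X = 4) = 0.044021
(c) P(X ≤ 10) = 0.762257
(d) P(4 ≤ X ≤ 10) = 0.732356

We have X ~ Poisson(λ=8.51).

(a) Moments:
E[X] = 8.5100
Var(X) = 8.5100
σ = √Var(X) = 2.9172

(b) Point probability using PMF:
P(X = 4) = 0.044021

(c) Cumulative probability using CDF:
P(X ≤ 10) = F(10) = 0.762257

(d) Range probability:
P(4 ≤ X ≤ 10) = P(X ≤ 10) - P(X ≤ 3)
                   = F(10) - F(3)
                   = 0.762257 - 0.029901
                   = 0.732356

This means approximately 73.2% of outcomes fall in the interval [4, 10].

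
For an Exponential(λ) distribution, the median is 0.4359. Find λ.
λ = 1.5902

For X ~ Exponential(λ), the CDF is F(x) = 1 - e^(-λx).
The median m satisfies F(m) = 0.5:
1 - e^(-λm) = 0.5
e^(-λm) = 0.5
λm = ln(2)
m = ln(2) / λ

Given m = 0.4359:
λ = ln(2) / 0.4359 = 0.693147 / 0.4359 = 1.5902

Verification: ln(2) / 1.5902 = 0.4359 ✓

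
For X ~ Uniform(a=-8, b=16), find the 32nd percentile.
-0.3200

We have X ~ Uniform(a=-8, b=16).

We want to find x such that P(X ≤ x) = 0.32.

This is the 32nd percentile, which means 32% of values fall below this point.

Using the inverse CDF (quantile function):
x = F⁻¹(0.32) = -0.3200

Verification: P(X ≤ -0.3200) = 0.32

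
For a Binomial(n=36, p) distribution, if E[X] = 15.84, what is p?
p = 0.44

For a Binomial(n, p) distribution:
E[X] = n × p

Given n = 36 and E[X] = 15.84:
15.84 = 36 × p
p = 15.84 / 36 = 0.44

Verification: Binomial(36, 0.44) has E[X] = 15.84 ✓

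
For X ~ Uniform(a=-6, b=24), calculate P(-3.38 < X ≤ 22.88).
0.875333

We have X ~ Uniform(a=-6, b=24).

To find P(-3.38 < X ≤ 22.88), we use:
P(-3.38 < X ≤ 22.88) = P(X ≤ 22.88) - P(X ≤ -3.38)
                 = F(22.88) - F(-3.38)
                 = 0.962667 - 0.087333
                 = 0.875333

So there's approximately a 87.5% chance that X falls in this range.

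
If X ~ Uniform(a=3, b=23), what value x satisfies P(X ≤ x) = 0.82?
19.4000

We have X ~ Uniform(a=3, b=23).

We want to find x such that P(X ≤ x) = 0.82.

This is the 82nd percentile, which means 82% of values fall below this point.

Using the inverse CDF (quantile function):
x = F⁻¹(0.82) = 19.4000

Verification: P(X ≤ 19.4000) = 0.82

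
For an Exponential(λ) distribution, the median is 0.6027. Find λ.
λ = 1.1501

For X ~ Exponential(λ), the CDF is F(x) = 1 - e^(-λx).
The median m satisfies F(m) = 0.5:
1 - e^(-λm) = 0.5
e^(-λm) = 0.5
λm = ln(2)
m = ln(2) / λ

Given m = 0.6027:
λ = ln(2) / 0.6027 = 0.693147 / 0.6027 = 1.1501

Verification: ln(2) / 1.1501 = 0.6027 ✓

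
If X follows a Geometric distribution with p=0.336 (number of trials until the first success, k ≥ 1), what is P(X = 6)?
0.043369

We have X ~ Geometric(p=0.336) (number of trials until the first success, k ≥ 1).

For a Geometric distribution, the PMF gives us the probability of each outcome.

Using the PMF formula:
P(X = 6) = 0.043369

Rounded to 4 decimal places: 0.0434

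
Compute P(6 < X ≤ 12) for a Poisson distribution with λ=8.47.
0.651495

We have X ~ Poisson(λ=8.47).

To find P(6 < X ≤ 12), we use:
P(6 < X ≤ 12) = P(X ≤ 12) - P(X ≤ 6)
                 = F(12) - F(6)
                 = 0.910884 - 0.259389
                 = 0.651495

So there's approximately a 65.1% chance that X falls in this range.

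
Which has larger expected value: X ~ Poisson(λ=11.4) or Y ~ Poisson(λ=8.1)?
X has larger mean (11.4000 > 8.1000)

Compute the expected value for each distribution:

X ~ Poisson(λ=11.4):
E[X] = 11.4000

Y ~ Poisson(λ=8.1):
E[Y] = 8.1000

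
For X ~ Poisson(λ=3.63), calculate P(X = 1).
0.096254

We have X ~ Poisson(λ=3.63).

For a Poisson distribution, the PMF gives us the probability of each outcome.

Using the PMF formula:
P(X = 1) = 0.096254

Rounded to 4 decimal places: 0.0963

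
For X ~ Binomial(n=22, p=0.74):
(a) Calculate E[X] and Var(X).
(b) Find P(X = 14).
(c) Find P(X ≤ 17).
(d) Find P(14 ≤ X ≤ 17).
(a) E[X] = 16.2800, Var(X) = 4.2328
(b) P(X = 14) = 0.098598
(c) P(X ≤ 17) = 0.713859
(d) P(14 ≤ X ≤ 17) = 0.621836

We have X ~ Binomial(n=22, p=0.74).

(a) Moments:
E[X] = 16.2800
Var(X) = 4.2328
σ = √Var(X) = 2.0574

(b) Point probability using PMF:
P(X = 14) = 0.098598

(c) Cumulative probability using CDF:
P(X ≤ 17) = F(17) = 0.713859

(d) Range probability:
P(14 ≤ X ≤ 17) = P(X ≤ 17) - P(X ≤ 13)
                   = F(17) - F(13)
                   = 0.713859 - 0.092023
                   = 0.621836

This means approximately 62.2% of outcomes fall in the interval [14, 17].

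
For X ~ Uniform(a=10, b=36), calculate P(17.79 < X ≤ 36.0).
0.700385

We have X ~ Uniform(a=10, b=36).

To find P(17.79 < X ≤ 36.0), we use:
P(17.79 < X ≤ 36.0) = P(X ≤ 36.0) - P(X ≤ 17.79)
                 = F(36.0) - F(17.79)
                 = 1.000000 - 0.299615
                 = 0.700385

So there's approximately a 70.0% chance that X falls in this range.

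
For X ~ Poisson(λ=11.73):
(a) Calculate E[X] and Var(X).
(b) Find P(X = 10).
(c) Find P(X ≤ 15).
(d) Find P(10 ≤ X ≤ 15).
(a) E[X] = 11.7300, Var(X) = 11.7300
(b) P(X = 10) = 0.109381
(c) P(X ≤ 15) = 0.863292
(d) P(10 ≤ X ≤ 15) = 0.596517

We have X ~ Poisson(λ=11.73).

(a) Moments:
E[X] = 11.7300
Var(X) = 11.7300
σ = √Var(X) = 3.4249

(b) Point probability using PMF:
P(X = 10) = 0.109381

(c) Cumulative probability using CDF:
P(X ≤ 15) = F(15) = 0.863292

(d) Range probability:
P(10 ≤ X ≤ 15) = P(X ≤ 15) - P(X ≤ 9)
                   = F(15) - F(9)
                   = 0.863292 - 0.266776
                   = 0.596517

This means approximately 59.7% of outcomes fall in the interval [10, 15].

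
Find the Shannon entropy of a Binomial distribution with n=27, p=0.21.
2.1613 nats

We have X ~ Binomial(n=27, p=0.21).

The Shannon entropy measures the uncertainty or information content of the distribution.

For a Binomial distribution with n=27, p=0.21:
H(X) = 2.1613 nats

(In bits, this would be 3.1181 bits.)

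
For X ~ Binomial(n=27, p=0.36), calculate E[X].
9.7200

We have X ~ Binomial(n=27, p=0.36).

For a Binomial distribution with n=27, p=0.36:
E[X] = 9.7200

This is the expected (average) value of X.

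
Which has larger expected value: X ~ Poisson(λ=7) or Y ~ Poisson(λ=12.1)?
Y has larger mean (12.1000 > 7.0000)

Compute the expected value for each distribution:

X ~ Poisson(λ=7):
E[X] = 7.0000

Y ~ Poisson(λ=12.1):
E[Y] = 12.1000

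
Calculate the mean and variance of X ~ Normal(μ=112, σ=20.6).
E[X] = 112.0000, Var(X) = 424.3600

We have X ~ Normal(μ=112, σ=20.6).

For a Normal distribution with μ=112, σ=20.6:

Expected value:
E[X] = 112.0000

Variance:
Var(X) = 424.3600

Standard deviation:
σ = √Var(X) = 20.6000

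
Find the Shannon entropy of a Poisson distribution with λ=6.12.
2.3096 nats

We have X ~ Poisson(λ=6.12).

The Shannon entropy measures the uncertainty or information content of the distribution.

For a Poisson distribution with λ=6.12:
H(X) = 2.3096 nats

(In bits, this would be 3.3320 bits.)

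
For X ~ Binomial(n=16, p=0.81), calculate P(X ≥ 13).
0.638093

We have X ~ Binomial(n=16, p=0.81).

For discrete distributions, P(X ≥ 13) = 1 - P(X ≤ 12).

P(X ≤ 12) = 0.361907
P(X ≥ 13) = 1 - 0.361907 = 0.638093

So there's approximately a 63.8% chance that X is at least 13.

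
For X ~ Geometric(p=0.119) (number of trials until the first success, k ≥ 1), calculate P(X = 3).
0.092363

We have X ~ Geometric(p=0.119) (number of trials until the first success, k ≥ 1).

For a Geometric distribution, the PMF gives us the probability of each outcome.

Using the PMF formula:
P(X = 3) = 0.092363

Rounded to 4 decimal places: 0.0924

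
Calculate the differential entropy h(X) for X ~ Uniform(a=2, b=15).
2.5649 nats

We have X ~ Uniform(a=2, b=15).

The differential entropy measures the uncertainty or information content of the distribution.

For a Uniform distribution with a=2, b=15:
h(X) = 2.5649 nats

(In bits, this would be 3.7004 bits.)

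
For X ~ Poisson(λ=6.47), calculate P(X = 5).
0.146371

We have X ~ Poisson(λ=6.47).

For a Poisson distribution, the PMF gives us the probability of each outcome.

Using the PMF formula:
P(X = 5) = 0.146371

Rounded to 4 decimal places: 0.1464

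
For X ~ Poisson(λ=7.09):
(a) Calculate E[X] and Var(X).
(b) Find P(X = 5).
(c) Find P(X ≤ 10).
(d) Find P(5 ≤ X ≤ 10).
(a) E[X] = 7.0900, Var(X) = 7.0900
(b) P(X = 5) = 0.124423
(c) P(X ≤ 10) = 0.894968
(d) P(5 ≤ X ≤ 10) = 0.730029

We have X ~ Poisson(λ=7.09).

(a) Moments:
E[X] = 7.0900
Var(X) = 7.0900
σ = √Var(X) = 2.6627

(b) Point probability using PMF:
P(X = 5) = 0.124423

(c) Cumulative probability using CDF:
P(X ≤ 10) = F(10) = 0.894968

(d) Range probability:
P(5 ≤ X ≤ 10) = P(X ≤ 10) - P(X ≤ 4)
                   = F(10) - F(4)
                   = 0.894968 - 0.164938
                   = 0.730029

This means approximately 73.0% of outcomes fall in the interval [5, 10].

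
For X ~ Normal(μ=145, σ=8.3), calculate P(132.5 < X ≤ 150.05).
0.662520

We have X ~ Normal(μ=145, σ=8.3).

To find P(132.5 < X ≤ 150.05), we use:
P(132.5 < X ≤ 150.05) = P(X ≤ 150.05) - P(X ≤ 132.5)
                 = F(150.05) - F(132.5)
                 = 0.728550 - 0.066030
                 = 0.662520

So there's approximately a 66.3% chance that X falls in this range.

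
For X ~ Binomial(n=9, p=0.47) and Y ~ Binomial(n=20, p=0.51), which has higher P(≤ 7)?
X has higher probability (P(X ≤ 7) = 0.9875 > P(Y ≤ 7) = 0.1133)

Compute P(≤ 7) for each distribution:

X ~ Binomial(n=9, p=0.47):
P(X ≤ 7) = 0.9875

Y ~ Binomial(n=20, p=0.51):
P(Y ≤ 7) = 0.1133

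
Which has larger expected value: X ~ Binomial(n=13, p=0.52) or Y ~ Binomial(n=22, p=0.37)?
Y has larger mean (8.1400 > 6.7600)

Compute the expected value for each distribution:

X ~ Binomial(n=13, p=0.52):
E[X] = 6.7600

Y ~ Binomial(n=22, p=0.37):
E[Y] = 8.1400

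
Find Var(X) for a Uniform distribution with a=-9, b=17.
56.3333

We have X ~ Uniform(a=-9, b=17).

For a Uniform distribution with a=-9, b=17:
Var(X) = 56.3333

The variance measures the spread of the distribution around the mean.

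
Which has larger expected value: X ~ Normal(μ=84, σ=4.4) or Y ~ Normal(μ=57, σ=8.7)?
X has larger mean (84.0000 > 57.0000)

Compute the expected value for each distribution:

X ~ Normal(μ=84, σ=4.4):
E[X] = 84.0000

Y ~ Normal(μ=57, σ=8.7):
E[Y] = 57.0000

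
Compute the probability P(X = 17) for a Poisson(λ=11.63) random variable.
0.032579

We have X ~ Poisson(λ=11.63).

For a Poisson distribution, the PMF gives us the probability of each outcome.

Using the PMF formula:
P(X = 17) = 0.032579

Rounded to 4 decimal places: 0.0326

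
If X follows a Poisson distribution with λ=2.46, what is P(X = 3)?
0.211977

We have X ~ Poisson(λ=2.46).

For a Poisson distribution, the PMF gives us the probability of each outcome.

Using the PMF formula:
P(X = 3) = 0.211977

Rounded to 4 decimal places: 0.2120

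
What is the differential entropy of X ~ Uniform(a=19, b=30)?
2.3979 nats

We have X ~ Uniform(a=19, b=30).

The differential entropy measures the uncertainty or information content of the distribution.

For a Uniform distribution with a=19, b=30:
h(X) = 2.3979 nats

(In bits, this would be 3.4594 bits.)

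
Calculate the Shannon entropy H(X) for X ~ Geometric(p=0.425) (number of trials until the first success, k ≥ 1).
1.6044 nats

We have X ~ Geometric(p=0.425) (number of trials until the first success, k ≥ 1).

The Shannon entropy measures the uncertainty or information content of the distribution.

For a Geometric distribution with p=0.425 (number of trials until the first success, k ≥ 1):
H(X) = 1.6044 nats

(In bits, this would be 2.3146 bits.)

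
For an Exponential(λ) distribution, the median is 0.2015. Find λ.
λ = 3.4399

For X ~ Exponential(λ), the CDF is F(x) = 1 - e^(-λx).
The median m satisfies F(m) = 0.5:
1 - e^(-λm) = 0.5
e^(-λm) = 0.5
λm = ln(2)
m = ln(2) / λ

Given m = 0.2015:
λ = ln(2) / 0.2015 = 0.693147 / 0.2015 = 3.4399

Verification: ln(2) / 3.4399 = 0.2015 ✓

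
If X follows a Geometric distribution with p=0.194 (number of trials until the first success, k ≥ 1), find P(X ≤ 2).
0.350364

We have X ~ Geometric(p=0.194) (number of trials until the first success, k ≥ 1).

The CDF gives us P(X ≤ k).

Using the CDF:
P(X ≤ 2) = 0.350364

This means there's approximately a 35.0% chance that X is at most 2.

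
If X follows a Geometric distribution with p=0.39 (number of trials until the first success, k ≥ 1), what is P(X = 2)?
0.237900

We have X ~ Geometric(p=0.39) (number of trials until the first success, k ≥ 1).

For a Geometric distribution, the PMF gives us the probability of each outcome.

Using the PMF formula:
P(X = 2) = 0.237900

Rounded to 4 decimal places: 0.2379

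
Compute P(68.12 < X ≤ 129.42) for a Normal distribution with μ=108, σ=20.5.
0.826095

We have X ~ Normal(μ=108, σ=20.5).

To find P(68.12 < X ≤ 129.42), we use:
P(68.12 < X ≤ 129.42) = P(X ≤ 129.42) - P(X ≤ 68.12)
                 = F(129.42) - F(68.12)
                 = 0.851960 - 0.025865
                 = 0.826095

So there's approximately a 82.6% chance that X falls in this range.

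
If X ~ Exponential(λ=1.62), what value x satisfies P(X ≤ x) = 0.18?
0.1225

We have X ~ Exponential(λ=1.62).

We want to find x such that P(X ≤ x) = 0.18.

This is the 18th percentile, which means 18% of values fall below this point.

Using the inverse CDF (quantile function):
x = F⁻¹(0.18) = 0.1225

Verification: P(X ≤ 0.1225) = 0.18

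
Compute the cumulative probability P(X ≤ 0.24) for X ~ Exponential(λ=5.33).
0.721740

We have X ~ Exponential(λ=5.33).

The CDF gives us P(X ≤ k).

Using the CDF:
P(X ≤ 0.24) = 0.721740

This means there's approximately a 72.2% chance that X is at most 0.24.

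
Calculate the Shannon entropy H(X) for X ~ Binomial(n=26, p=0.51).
2.3545 nats

We have X ~ Binomial(n=26, p=0.51).

The Shannon entropy measures the uncertainty or information content of the distribution.

For a Binomial distribution with n=26, p=0.51:
H(X) = 2.3545 nats

(In bits, this would be 3.3968 bits.)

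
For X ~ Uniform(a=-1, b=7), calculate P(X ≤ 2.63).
0.453750

We have X ~ Uniform(a=-1, b=7).

The CDF gives us P(X ≤ k).

Using the CDF:
P(X ≤ 2.63) = 0.453750

This means there's approximately a 45.4% chance that X is at most 2.63.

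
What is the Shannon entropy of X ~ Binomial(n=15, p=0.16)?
1.7401 nats

We have X ~ Binomial(n=15, p=0.16).

The Shannon entropy measures the uncertainty or information content of the distribution.

For a Binomial distribution with n=15, p=0.16:
H(X) = 1.7401 nats

(In bits, this would be 2.5104 bits.)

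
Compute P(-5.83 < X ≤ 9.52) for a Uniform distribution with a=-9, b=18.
0.568519

We have X ~ Uniform(a=-9, b=18).

To find P(-5.83 < X ≤ 9.52), we use:
P(-5.83 < X ≤ 9.52) = P(X ≤ 9.52) - P(X ≤ -5.83)
                 = F(9.52) - F(-5.83)
                 = 0.685926 - 0.117407
                 = 0.568519

So there's approximately a 56.9% chance that X falls in this range.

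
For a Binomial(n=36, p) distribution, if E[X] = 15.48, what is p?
p = 0.43

For a Binomial(n, p) distribution:
E[X] = n × p

Given n = 36 and E[X] = 15.48:
15.48 = 36 × p
p = 15.48 / 36 = 0.43

Verification: Binomial(36, 0.43) has E[X] = 15.48 ✓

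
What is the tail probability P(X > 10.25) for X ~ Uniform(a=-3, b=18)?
0.369048

We have X ~ Uniform(a=-3, b=18).

P(X > 10.25) = 1 - P(X ≤ 10.25)
                = 1 - F(10.25)
                = 1 - 0.630952
                = 0.369048

So there's approximately a 36.9% chance that X exceeds 10.25.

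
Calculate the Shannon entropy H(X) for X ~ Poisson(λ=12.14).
2.6600 nats

We have X ~ Poisson(λ=12.14).

The Shannon entropy measures the uncertainty or information content of the distribution.

For a Poisson distribution with λ=12.14:
H(X) = 2.6600 nats

(In bits, this would be 3.8376 bits.)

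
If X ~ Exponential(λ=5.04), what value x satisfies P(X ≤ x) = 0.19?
0.0418

We have X ~ Exponential(λ=5.04).

We want to find x such that P(X ≤ x) = 0.19.

This is the 19th percentile, which means 19% of values fall below this point.

Using the inverse CDF (quantile function):
x = F⁻¹(0.19) = 0.0418

Verification: P(X ≤ 0.0418) = 0.19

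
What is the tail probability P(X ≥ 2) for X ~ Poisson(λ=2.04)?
0.604713

We have X ~ Poisson(λ=2.04).

For discrete distributions, P(X ≥ 2) = 1 - P(X ≤ 1).

P(X ≤ 1) = 0.395287
P(X ≥ 2) = 1 - 0.395287 = 0.604713

So there's approximately a 60.5% chance that X is at least 2.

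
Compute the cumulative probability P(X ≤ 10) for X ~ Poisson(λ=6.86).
0.911118

We have X ~ Poisson(λ=6.86).

The CDF gives us P(X ≤ k).

Using the CDF:
P(X ≤ 10) = 0.911118

This means there's approximately a 91.1% chance that X is at most 10.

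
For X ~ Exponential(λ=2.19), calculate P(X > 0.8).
0.173427

We have X ~ Exponential(λ=2.19).

P(X > 0.8) = 1 - P(X ≤ 0.8)
                = 1 - F(0.8)
                = 1 - 0.826573
                = 0.173427

So there's approximately a 17.3% chance that X exceeds 0.8.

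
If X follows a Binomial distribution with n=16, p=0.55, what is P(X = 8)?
0.181209

We have X ~ Binomial(n=16, p=0.55).

For a Binomial distribution, the PMF gives us the probability of each outcome.

Using the PMF formula:
P(X = 8) = 0.181209

Rounded to 4 decimal places: 0.1812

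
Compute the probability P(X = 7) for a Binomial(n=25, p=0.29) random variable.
0.174305

We have X ~ Binomial(n=25, p=0.29).

For a Binomial distribution, the PMF gives us the probability of each outcome.

Using the PMF formula:
P(X = 7) = 0.174305

Rounded to 4 decimal places: 0.1743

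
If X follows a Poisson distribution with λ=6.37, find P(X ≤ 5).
0.388218

We have X ~ Poisson(λ=6.37).

The CDF gives us P(X ≤ k).

Using the CDF:
P(X ≤ 5) = 0.388218

This means there's approximately a 38.8% chance that X is at most 5.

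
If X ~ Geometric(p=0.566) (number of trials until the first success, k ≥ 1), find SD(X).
1.1639

We have X ~ Geometric(p=0.566) (number of trials until the first success, k ≥ 1).

For a Geometric distribution with p=0.566 (number of trials until the first success, k ≥ 1):
σ = √Var(X) = 1.1639

The standard deviation is the square root of the variance.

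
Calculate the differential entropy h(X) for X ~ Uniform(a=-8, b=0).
2.0794 nats

We have X ~ Uniform(a=-8, b=0).

The differential entropy measures the uncertainty or information content of the distribution.

For a Uniform distribution with a=-8, b=0:
h(X) = 2.0794 nats

(In bits, this would be 3.0000 bits.)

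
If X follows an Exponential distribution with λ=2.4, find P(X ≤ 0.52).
0.712922

We have X ~ Exponential(λ=2.4).

The CDF gives us P(X ≤ k).

Using the CDF:
P(X ≤ 0.52) = 0.712922

This means there's approximately a 71.3% chance that X is at most 0.52.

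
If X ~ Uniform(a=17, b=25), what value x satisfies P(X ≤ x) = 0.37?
19.9600

We have X ~ Uniform(a=17, b=25).

We want to find x such that P(X ≤ x) = 0.37.

This is the 37th percentile, which means 37% of values fall below this point.

Using the inverse CDF (quantile function):
x = F⁻¹(0.37) = 19.9600

Verification: P(X ≤ 19.9600) = 0.37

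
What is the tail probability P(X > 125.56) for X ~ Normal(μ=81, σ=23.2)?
0.027385

We have X ~ Normal(μ=81, σ=23.2).

P(X > 125.56) = 1 - P(X ≤ 125.56)
                = 1 - F(125.56)
                = 1 - 0.972615
                = 0.027385

So there's approximately a 2.7% chance that X exceeds 125.56.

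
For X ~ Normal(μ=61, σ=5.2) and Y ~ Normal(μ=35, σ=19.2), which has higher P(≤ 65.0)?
Y has higher probability (P(Y ≤ 65.0) = 0.9409 > P(X ≤ 65.0) = 0.7791)

Compute P(≤ 65.0) for each distribution:

X ~ Normal(μ=61, σ=5.2):
P(X ≤ 65.0) = 0.7791

Y ~ Normal(μ=35, σ=19.2):
P(Y ≤ 65.0) = 0.9409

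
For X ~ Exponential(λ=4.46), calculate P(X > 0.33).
0.229512

We have X ~ Exponential(λ=4.46).

P(X > 0.33) = 1 - P(X ≤ 0.33)
                = 1 - F(0.33)
                = 1 - 0.770488
                = 0.229512

So there's approximately a 23.0% chance that X exceeds 0.33.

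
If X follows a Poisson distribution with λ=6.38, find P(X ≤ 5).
0.386724

We have X ~ Poisson(λ=6.38).

The CDF gives us P(X ≤ k).

Using the CDF:
P(X ≤ 5) = 0.386724

This means there's approximately a 38.7% chance that X is at most 5.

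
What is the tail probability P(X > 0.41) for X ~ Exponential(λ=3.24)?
0.264901

We have X ~ Exponential(λ=3.24).

P(X > 0.41) = 1 - P(X ≤ 0.41)
                = 1 - F(0.41)
                = 1 - 0.735099
                = 0.264901

So there's approximately a 26.5% chance that X exceeds 0.41.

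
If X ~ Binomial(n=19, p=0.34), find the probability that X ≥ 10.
0.073276

We have X ~ Binomial(n=19, p=0.34).

For discrete distributions, P(X ≥ 10) = 1 - P(X ≤ 9).

P(X ≤ 9) = 0.926724
P(X ≥ 10) = 1 - 0.926724 = 0.073276

So there's approximately a 7.3% chance that X is at least 10.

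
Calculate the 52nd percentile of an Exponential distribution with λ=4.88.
0.1504

We have X ~ Exponential(λ=4.88).

We want to find x such that P(X ≤ x) = 0.52.

This is the 52nd percentile, which means 52% of values fall below this point.

Using the inverse CDF (quantile function):
x = F⁻¹(0.52) = 0.1504

Verification: P(X ≤ 0.1504) = 0.52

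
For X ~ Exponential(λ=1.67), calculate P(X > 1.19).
0.137065

We have X ~ Exponential(λ=1.67).

P(X > 1.19) = 1 - P(X ≤ 1.19)
                = 1 - F(1.19)
                = 1 - 0.862935
                = 0.137065

So there's approximately a 13.7% chance that X exceeds 1.19.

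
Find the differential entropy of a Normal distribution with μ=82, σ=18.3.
4.3258 nats

We have X ~ Normal(μ=82, σ=18.3).

The differential entropy measures the uncertainty or information content of the distribution.

For a Normal distribution with μ=82, σ=18.3:
h(X) = 4.3258 nats

(In bits, this would be 6.2409 bits.)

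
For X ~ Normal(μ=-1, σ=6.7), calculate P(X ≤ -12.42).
0.044146

We have X ~ Normal(μ=-1, σ=6.7).

The CDF gives us P(X ≤ k).

Using the CDF:
P(X ≤ -12.42) = 0.044146

This means there's approximately a 4.4% chance that X is at most -12.42.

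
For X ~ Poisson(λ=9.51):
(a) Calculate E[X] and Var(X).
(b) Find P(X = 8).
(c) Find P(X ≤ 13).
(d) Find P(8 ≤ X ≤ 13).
(a) E[X] = 9.5100, Var(X) = 9.5100
(b) P(X = 8) = 0.122965
(c) P(X ≤ 13) = 0.897518
(d) P(8 ≤ X ≤ 13) = 0.629890

We have X ~ Poisson(λ=9.51).

(a) Moments:
E[X] = 9.5100
Var(X) = 9.5100
σ = √Var(X) = 3.0838

(b) Point probability using PMF:
P(X = 8) = 0.122965

(c) Cumulative probability using CDF:
P(X ≤ 13) = F(13) = 0.897518

(d) Range probability:
P(8 ≤ X ≤ 13) = P(X ≤ 13) - P(X ≤ 7)
                   = F(13) - F(7)
                   = 0.897518 - 0.267627
                   = 0.629890

This means approximately 63.0% of outcomes fall in the interval [8, 13].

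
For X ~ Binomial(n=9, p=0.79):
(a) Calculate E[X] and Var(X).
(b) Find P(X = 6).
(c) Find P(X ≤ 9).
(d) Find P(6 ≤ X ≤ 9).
(a) E[X] = 7.1100, Var(X) = 1.4931
(b) P(X = 6) = 0.189104
(c) P(X ≤ 9) = 1.000000
(d) P(6 ≤ X ≤ 9) = 0.900570

We have X ~ Binomial(n=9, p=0.79).

(a) Moments:
E[X] = 7.1100
Var(X) = 1.4931
σ = √Var(X) = 1.2219

(b) Point probability using PMF:
P(X = 6) = 0.189104

(c) Cumulative probability using CDF:
P(X ≤ 9) = F(9) = 1.000000

(d) Range probability:
P(6 ≤ X ≤ 9) = P(X ≤ 9) - P(X ≤ 5)
                   = F(9) - F(5)
                   = 1.000000 - 0.099430
                   = 0.900570

This means approximately 90.1% of outcomes fall in the interval [6, 9].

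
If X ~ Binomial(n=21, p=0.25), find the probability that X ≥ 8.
0.129913

We have X ~ Binomial(n=21, p=0.25).

For discrete distributions, P(X ≥ 8) = 1 - P(X ≤ 7).

P(X ≤ 7) = 0.870087
P(X ≥ 8) = 1 - 0.870087 = 0.129913

So there's approximately a 13.0% chance that X is at least 8.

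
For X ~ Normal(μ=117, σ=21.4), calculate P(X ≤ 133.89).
0.785018

We have X ~ Normal(μ=117, σ=21.4).

The CDF gives us P(X ≤ k).

Using the CDF:
P(X ≤ 133.89) = 0.785018

This means there's approximately a 78.5% chance that X is at most 133.89.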